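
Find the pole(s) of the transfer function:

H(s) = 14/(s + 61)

Pole is where denominator = 0: s + 61 = 0, so s = -61.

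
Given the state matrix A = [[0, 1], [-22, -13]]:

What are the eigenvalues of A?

det(A - λI) = λ² - (-13)λ + 22 = (λ - (-2))(λ - (-11)). Eigenvalues: -2, -11.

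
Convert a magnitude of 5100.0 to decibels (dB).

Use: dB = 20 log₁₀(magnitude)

dB = 20 log₁₀(5100.0) = 74.2 dB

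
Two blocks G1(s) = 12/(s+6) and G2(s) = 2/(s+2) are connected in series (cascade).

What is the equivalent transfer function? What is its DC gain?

Series: multiply transfer functions. G_eq = 12/(s+6) × 2/(s+2) = 24/((s+6)(s+2)). DC gain = 24/(6×2) = 2.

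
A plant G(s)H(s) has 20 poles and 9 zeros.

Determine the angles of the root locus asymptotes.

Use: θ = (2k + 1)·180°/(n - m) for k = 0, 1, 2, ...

n - m = 20 - 9 = 11. Angles: θk = (2k + 1)·180°/11 = 16.36°, 49.09°, 81.82°, 114.55°, 147.27°, 180°, 212.73°, 245.45°, 278.18°, 310.91°, 343.64°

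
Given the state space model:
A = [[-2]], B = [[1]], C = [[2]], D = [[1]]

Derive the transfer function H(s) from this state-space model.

(sI - A)⁻¹ = 1/(s + 2). H(s) = 2×1/(s + 2) + 1 = (s + 4)/(s + 2).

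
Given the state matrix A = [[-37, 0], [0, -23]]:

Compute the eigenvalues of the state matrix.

For diagonal matrix, eigenvalues are diagonal entries: λ₁ = -37, λ₂ = -23.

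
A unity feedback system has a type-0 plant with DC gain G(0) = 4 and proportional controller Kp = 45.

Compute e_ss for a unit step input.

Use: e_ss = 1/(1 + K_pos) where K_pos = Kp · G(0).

K_pos = Kp · G(0) = 45 × 4 = 180. e_ss = 1/(1 + 180) = 0.0055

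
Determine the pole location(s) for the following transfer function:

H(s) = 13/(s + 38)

Pole is where denominator = 0: s + 38 = 0, so s = -38.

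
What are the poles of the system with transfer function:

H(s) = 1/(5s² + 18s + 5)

Discriminant = 18² - 4×5×5 = 324 - 100 = 224 > 0, so two distinct real poles. Using quadratic formula: s = (-18 ± √224)/(2×5) = (-18 ± √224)/10, with √224 ≈ 14.9666. s₁ ≈ -0.3033, s₂ ≈ -3.2967. Poles: s₁ = -0.3033, s₂ = -3.2967.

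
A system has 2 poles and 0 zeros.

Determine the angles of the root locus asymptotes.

n - m = 2 - 0 = 2. Angles: θk = (2k + 1)·180°/2 = 90°, 270°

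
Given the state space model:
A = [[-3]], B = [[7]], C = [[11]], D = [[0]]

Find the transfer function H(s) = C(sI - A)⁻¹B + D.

(sI - A)⁻¹ = 1/(s + 3). H(s) = 11 × 7/(s + 3) + 0 = 77/(s + 3).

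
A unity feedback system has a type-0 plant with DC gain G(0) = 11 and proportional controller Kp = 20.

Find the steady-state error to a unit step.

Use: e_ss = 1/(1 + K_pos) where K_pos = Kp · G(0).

K_pos = Kp · G(0) = 20 × 11 = 220. e_ss = 1/(1 + 220) = 0.0045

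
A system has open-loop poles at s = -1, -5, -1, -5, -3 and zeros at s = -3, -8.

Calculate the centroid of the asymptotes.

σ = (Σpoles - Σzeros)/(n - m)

σ = (Σpoles - Σzeros)/(n - m) = (-15 - (-11))/(5 - 2) = -4/3 = -1.33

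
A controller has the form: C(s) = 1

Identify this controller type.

This is a Proportional (P) controller.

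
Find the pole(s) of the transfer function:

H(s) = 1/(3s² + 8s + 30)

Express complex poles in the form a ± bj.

Discriminant = 8² - 4×3×30 = 64 - 360 = -296 < 0, so the poles are a complex conjugate pair s = (-8 ± j√296)/(2×3). Real part = -8/(2×3) = -8/6 ≈ -1.3333; imaginary part = ±√296/(2×3) ≈ 2.8674. Poles: s = -1.3333 ± 2.8674j.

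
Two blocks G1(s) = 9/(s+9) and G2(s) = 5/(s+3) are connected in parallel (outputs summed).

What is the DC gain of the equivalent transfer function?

Parallel: G_eq = G1 + G2. DC gain = G1(0) + G2(0) = 9/9 + 5/3 = 1 + 1.6667 = 2.6667.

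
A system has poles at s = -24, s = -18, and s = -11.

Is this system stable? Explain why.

All poles are in the left half-plane. System is stable.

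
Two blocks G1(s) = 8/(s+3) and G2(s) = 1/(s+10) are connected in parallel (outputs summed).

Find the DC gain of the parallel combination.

Parallel: G_eq = G1 + G2. DC gain = G1(0) + G2(0) = 8/3 + 1/10 = 2.6667 + 0.1 = 2.7667.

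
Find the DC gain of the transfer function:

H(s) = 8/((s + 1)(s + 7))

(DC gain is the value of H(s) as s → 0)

DC gain = H(0) = 8/(1 × 7) = 8/7 = 1.1429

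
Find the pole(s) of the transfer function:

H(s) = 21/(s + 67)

Pole is where denominator = 0: s + 67 = 0, so s = -67.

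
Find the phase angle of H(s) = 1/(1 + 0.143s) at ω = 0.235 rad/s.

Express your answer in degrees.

Phase = -arctan(ωτ) = -arctan(0.235 × 0.143) = -1.9°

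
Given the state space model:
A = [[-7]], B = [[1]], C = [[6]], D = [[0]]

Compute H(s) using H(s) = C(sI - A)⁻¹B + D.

(sI - A)⁻¹ = 1/(s + 7). H(s) = 6 × 1/(s + 7) + 0 = 6/(s + 7).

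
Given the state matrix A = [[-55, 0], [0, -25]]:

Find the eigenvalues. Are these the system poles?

For diagonal matrix, eigenvalues are diagonal entries: λ₁ = -55, λ₂ = -25. Eigenvalues of A = system poles.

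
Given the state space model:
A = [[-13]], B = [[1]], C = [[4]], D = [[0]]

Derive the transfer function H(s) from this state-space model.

(sI - A)⁻¹ = 1/(s + 13). H(s) = 4 × 1/(s + 13) + 0 = 4/(s + 13).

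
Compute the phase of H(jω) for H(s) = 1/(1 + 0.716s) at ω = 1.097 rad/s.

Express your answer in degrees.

Phase = -arctan(ωτ) = -arctan(1.097 × 0.716) = -38.1°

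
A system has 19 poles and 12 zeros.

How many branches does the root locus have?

Root locus has n branches where n = number of poles = 19.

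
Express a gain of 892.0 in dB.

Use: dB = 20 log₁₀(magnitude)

dB = 20 log₁₀(892.0) = 59.0 dB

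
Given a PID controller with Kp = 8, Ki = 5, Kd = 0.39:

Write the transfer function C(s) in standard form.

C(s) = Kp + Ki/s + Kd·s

Substituting values: C(s) = 8 + 5/s + 0.39s = (0.39s² + 8s + 5)/s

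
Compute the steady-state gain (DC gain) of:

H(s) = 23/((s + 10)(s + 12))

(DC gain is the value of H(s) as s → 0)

DC gain = H(0) = 23/(10 × 12) = 23/120 = 0.1917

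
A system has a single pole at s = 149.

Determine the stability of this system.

Pole at s = 149 is in the right half-plane. Unstable.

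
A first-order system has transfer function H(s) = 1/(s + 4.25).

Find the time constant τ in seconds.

For H(s) = 1/(s + 1/τ), the pole is at -1/τ = -4.25, so τ = 1/4.25 = 0.2353 s.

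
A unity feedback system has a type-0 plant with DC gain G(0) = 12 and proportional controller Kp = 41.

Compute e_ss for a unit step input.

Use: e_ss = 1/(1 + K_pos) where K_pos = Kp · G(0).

K_pos = Kp · G(0) = 41 × 12 = 492. e_ss = 1/(1 + 492) = 0.0020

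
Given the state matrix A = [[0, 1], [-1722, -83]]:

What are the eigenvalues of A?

det(A - λI) = λ² - (-83)λ + 1722 = (λ - (-41))(λ - (-42)). Eigenvalues: -41, -42.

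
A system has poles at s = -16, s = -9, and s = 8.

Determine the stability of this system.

Pole(s) at s = 8 are not in the left half-plane. System is unstable.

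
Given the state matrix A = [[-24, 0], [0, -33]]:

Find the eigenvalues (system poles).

For diagonal matrix, eigenvalues are diagonal entries: λ₁ = -24, λ₂ = -33.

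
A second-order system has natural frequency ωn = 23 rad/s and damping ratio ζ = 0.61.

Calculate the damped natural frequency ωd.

ωd = ωn√(1 - ζ²) = 23√(1 - 0.61²) = 18.23 rad/s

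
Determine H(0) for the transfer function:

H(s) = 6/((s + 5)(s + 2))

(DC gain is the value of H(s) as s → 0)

DC gain = H(0) = 6/(5 × 2) = 6/10 = 0.6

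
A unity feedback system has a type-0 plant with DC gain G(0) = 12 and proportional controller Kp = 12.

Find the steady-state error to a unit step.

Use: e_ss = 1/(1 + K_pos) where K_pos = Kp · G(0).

K_pos = Kp · G(0) = 12 × 12 = 144. e_ss = 1/(1 + 144) = 0.0069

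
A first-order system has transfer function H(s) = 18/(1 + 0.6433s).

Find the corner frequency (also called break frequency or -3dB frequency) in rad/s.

Corner frequency = 1/τ = 1/0.6433 = 1.554 rad/s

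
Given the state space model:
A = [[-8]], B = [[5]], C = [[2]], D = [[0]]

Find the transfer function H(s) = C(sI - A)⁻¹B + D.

(sI - A)⁻¹ = 1/(s + 8). H(s) = 2 × 5/(s + 8) + 0 = 10/(s + 8).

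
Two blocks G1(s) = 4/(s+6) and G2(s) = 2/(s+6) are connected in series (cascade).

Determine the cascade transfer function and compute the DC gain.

Series: multiply transfer functions. G_eq = 4/(s+6) × 2/(s+6) = 8/((s+6)(s+6)). DC gain = 8/(6×6) = 0.2222.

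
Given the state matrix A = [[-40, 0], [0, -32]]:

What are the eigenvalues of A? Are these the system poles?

For diagonal matrix, eigenvalues are diagonal entries: λ₁ = -40, λ₂ = -32. Eigenvalues of A = system poles.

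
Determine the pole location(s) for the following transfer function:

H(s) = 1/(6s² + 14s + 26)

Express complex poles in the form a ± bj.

Discriminant = 14² - 4×6×26 = 196 - 624 = -428 < 0, so the poles are a complex conjugate pair s = (-14 ± j√428)/(2×6). Real part = -14/(2×6) = -14/12 ≈ -1.1667; imaginary part = ±√428/(2×6) ≈ 1.7240. Poles: s = -1.1667 ± 1.7240j.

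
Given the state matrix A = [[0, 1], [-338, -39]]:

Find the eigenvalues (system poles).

det(A - λI) = λ² - (-39)λ + 338 = (λ - (-26))(λ - (-13)). Eigenvalues: -26, -13.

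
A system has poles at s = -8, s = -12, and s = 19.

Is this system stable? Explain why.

Pole(s) at s = 19 are not in the left half-plane. System is unstable.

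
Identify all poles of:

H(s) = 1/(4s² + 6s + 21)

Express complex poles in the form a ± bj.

Discriminant = 6² - 4×4×21 = 36 - 336 = -300 < 0, so the poles are a complex conjugate pair s = (-6 ± j√300)/(2×4). Real part = -6/(2×4) = -6/8 = -0.75; imaginary part = ±√300/(2×4) ≈ 2.1651. Poles: s = -0.75 ± 2.1651j.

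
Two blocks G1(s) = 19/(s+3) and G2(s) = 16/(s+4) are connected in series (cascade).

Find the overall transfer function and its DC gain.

Series: multiply transfer functions. G_eq = 19/(s+3) × 16/(s+4) = 304/((s+3)(s+4)). DC gain = 304/(3×4) = 25.3333.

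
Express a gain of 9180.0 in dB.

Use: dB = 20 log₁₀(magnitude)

dB = 20 log₁₀(9180.0) = 79.3 dB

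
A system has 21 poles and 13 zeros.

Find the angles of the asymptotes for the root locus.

n - m = 21 - 13 = 8. Angles: θk = (2k + 1)·180°/8 = 22.5°, 67.5°, 112.5°, 157.5°, 202.5°, 247.5°, 292.5°, 337.5°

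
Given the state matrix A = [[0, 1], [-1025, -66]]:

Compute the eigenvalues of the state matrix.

det(A - λI) = λ² - (-66)λ + 1025 = (λ - (-25))(λ - (-41)). Eigenvalues: -25, -41.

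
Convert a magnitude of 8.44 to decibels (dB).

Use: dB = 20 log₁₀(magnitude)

dB = 20 log₁₀(8.44) = 18.5 dB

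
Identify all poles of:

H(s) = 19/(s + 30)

Pole is where denominator = 0: s + 30 = 0, so s = -30.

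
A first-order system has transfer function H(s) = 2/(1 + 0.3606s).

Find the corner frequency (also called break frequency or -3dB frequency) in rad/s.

Corner frequency = 1/τ = 1/0.3606 = 2.773 rad/s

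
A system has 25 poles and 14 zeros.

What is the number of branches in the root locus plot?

Root locus has n branches where n = number of poles = 25.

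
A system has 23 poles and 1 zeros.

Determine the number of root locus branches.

Root locus has n branches where n = number of poles = 23.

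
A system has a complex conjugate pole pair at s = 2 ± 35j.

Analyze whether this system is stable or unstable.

Real part of poles is 2 (> 0, right half-plane). Unstable.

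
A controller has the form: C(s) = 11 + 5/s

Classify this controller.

This is a Proportional-Integral (PI) controller.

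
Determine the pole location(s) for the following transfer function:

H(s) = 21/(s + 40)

Pole is where denominator = 0: s + 40 = 0, so s = -40.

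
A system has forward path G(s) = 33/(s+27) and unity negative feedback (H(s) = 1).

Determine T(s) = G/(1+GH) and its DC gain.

T(s) = G/(1+GH) = [33/(s+27)] / [1 + 33/(s+27)] = 33/(s+27+33) = 33/(s+60). DC gain = 33/60 = 0.55.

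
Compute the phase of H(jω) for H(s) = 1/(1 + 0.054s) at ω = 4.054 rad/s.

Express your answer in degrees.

Phase = -arctan(ωτ) = -arctan(4.054 × 0.054) = -12.3°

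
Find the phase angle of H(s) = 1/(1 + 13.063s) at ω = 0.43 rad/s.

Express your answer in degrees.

Phase = -arctan(ωτ) = -arctan(0.43 × 13.063) = -79.9°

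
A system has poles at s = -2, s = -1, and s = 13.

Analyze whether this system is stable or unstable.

Pole(s) at s = 13 are not in the left half-plane. System is unstable.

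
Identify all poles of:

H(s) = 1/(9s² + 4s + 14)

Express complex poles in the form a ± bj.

Discriminant = 4² - 4×9×14 = 16 - 504 = -488 < 0, so the poles are a complex conjugate pair s = (-4 ± j√488)/(2×9). Real part = -4/(2×9) = -4/18 ≈ -0.2222; imaginary part = ±√488/(2×9) ≈ 1.2273. Poles: s = -0.2222 ± 1.2273j.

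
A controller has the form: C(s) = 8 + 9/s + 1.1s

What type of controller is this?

This is a Proportional-Integral-Derivative (PID) controller.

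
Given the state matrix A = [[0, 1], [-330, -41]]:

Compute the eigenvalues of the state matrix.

det(A - λI) = λ² - (-41)λ + 330 = (λ - (-30))(λ - (-11)). Eigenvalues: -30, -11.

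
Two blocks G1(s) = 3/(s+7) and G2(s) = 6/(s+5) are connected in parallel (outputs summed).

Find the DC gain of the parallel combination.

Parallel: G_eq = G1 + G2. DC gain = G1(0) + G2(0) = 3/7 + 6/5 = 0.4286 + 1.2 = 1.6286.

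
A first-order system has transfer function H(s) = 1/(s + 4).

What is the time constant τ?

For H(s) = 1/(s + 1/τ), the pole is at -1/τ = -4, so τ = 1/4 = 0.25 s.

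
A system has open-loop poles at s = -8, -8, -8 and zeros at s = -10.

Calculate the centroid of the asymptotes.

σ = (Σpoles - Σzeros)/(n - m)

σ = (Σpoles - Σzeros)/(n - m) = (-24 - (-10))/(3 - 1) = -14/2 = -7.0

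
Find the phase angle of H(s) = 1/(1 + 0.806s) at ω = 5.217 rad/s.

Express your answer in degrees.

Phase = -arctan(ωτ) = -arctan(5.217 × 0.806) = -76.6°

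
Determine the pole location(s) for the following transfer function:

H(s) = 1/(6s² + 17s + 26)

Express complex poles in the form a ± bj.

Discriminant = 17² - 4×6×26 = 289 - 624 = -335 < 0, so the poles are a complex conjugate pair s = (-17 ± j√335)/(2×6). Real part = -17/(2×6) = -17/12 ≈ -1.4167; imaginary part = ±√335/(2×6) ≈ 1.5253. Poles: s = -1.4167 ± 1.5253j.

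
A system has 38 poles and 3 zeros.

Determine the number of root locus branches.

Root locus has n branches where n = number of poles = 38.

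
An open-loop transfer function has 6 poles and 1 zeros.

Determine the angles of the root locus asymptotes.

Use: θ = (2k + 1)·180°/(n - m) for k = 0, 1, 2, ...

n - m = 6 - 1 = 5. Angles: θk = (2k + 1)·180°/5 = 36°, 108°, 180°, 252°, 324°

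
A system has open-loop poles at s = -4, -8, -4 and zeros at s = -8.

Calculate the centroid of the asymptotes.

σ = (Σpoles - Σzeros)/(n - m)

σ = (Σpoles - Σzeros)/(n - m) = (-16 - (-8))/(3 - 1) = -8/2 = -4.0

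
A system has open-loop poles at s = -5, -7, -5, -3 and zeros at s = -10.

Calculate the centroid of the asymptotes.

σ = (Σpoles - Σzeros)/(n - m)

σ = (Σpoles - Σzeros)/(n - m) = (-20 - (-10))/(4 - 1) = -10/3 = -3.33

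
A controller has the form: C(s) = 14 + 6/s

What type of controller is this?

This is a Proportional-Integral (PI) controller.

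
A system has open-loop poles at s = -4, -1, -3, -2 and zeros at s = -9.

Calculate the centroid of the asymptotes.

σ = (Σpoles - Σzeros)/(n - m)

σ = (Σpoles - Σzeros)/(n - m) = (-10 - (-9))/(4 - 1) = -1/3 = -0.33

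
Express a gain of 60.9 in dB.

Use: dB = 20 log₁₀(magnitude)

dB = 20 log₁₀(60.9) = 35.7 dB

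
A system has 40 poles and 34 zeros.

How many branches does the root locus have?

Root locus has n branches where n = number of poles = 40.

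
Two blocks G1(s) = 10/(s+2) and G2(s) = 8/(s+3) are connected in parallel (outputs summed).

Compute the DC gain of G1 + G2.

Parallel: G_eq = G1 + G2. DC gain = G1(0) + G2(0) = 10/2 + 8/3 = 5 + 2.6667 = 7.6667.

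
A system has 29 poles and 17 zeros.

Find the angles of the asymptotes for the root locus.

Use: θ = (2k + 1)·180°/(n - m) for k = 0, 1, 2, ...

n - m = 29 - 17 = 12. Angles: θk = (2k + 1)·180°/12 = 15°, 45°, 75°, 105°, 135°, 165°, 195°, 225°, 255°, 285°, 315°, 345°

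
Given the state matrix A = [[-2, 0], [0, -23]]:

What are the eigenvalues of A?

For diagonal matrix, eigenvalues are diagonal entries: λ₁ = -2, λ₂ = -23.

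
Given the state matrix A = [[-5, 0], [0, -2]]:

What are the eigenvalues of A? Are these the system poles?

For diagonal matrix, eigenvalues are diagonal entries: λ₁ = -5, λ₂ = -2. Eigenvalues of A = system poles.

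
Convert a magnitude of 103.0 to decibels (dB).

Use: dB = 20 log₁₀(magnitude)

dB = 20 log₁₀(103.0) = 40.3 dB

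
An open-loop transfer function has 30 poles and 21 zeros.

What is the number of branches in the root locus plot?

Root locus has n branches where n = number of poles = 30.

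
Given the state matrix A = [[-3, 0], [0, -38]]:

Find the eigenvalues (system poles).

For diagonal matrix, eigenvalues are diagonal entries: λ₁ = -3, λ₂ = -38.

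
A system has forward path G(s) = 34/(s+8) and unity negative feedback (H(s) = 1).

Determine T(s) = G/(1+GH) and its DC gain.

T(s) = G/(1+GH) = [34/(s+8)] / [1 + 34/(s+8)] = 34/(s+8+34) = 34/(s+42). DC gain = 34/42 = 0.8095.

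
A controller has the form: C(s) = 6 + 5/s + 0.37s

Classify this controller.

This is a Proportional-Integral-Derivative (PID) controller.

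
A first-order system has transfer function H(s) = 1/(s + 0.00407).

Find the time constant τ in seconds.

For H(s) = 1/(s + 1/τ), the pole is at -1/τ = -0.00407, so τ = 1/0.00407 = 245.7 s.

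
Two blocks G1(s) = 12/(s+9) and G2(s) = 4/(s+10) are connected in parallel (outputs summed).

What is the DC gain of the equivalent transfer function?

Parallel: G_eq = G1 + G2. DC gain = G1(0) + G2(0) = 12/9 + 4/10 = 1.3333 + 0.4 = 1.7333.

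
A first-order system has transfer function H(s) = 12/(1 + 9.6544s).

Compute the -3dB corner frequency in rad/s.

Corner frequency = 1/τ = 1/9.6544 = 0.104 rad/s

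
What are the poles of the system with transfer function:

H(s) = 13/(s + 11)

Pole is where denominator = 0: s + 11 = 0, so s = -11.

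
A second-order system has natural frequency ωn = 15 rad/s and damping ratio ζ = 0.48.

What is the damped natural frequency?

ωd = ωn√(1 - ζ²) = 15√(1 - 0.48²) = 13.16 rad/s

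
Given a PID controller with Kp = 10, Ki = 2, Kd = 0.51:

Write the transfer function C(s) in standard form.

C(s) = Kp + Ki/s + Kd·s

Substituting values: C(s) = 10 + 2/s + 0.51s = (0.51s² + 10s + 2)/s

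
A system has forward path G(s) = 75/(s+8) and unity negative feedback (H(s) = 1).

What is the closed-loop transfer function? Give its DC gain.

T(s) = G/(1+GH) = [75/(s+8)] / [1 + 75/(s+8)] = 75/(s+8+75) = 75/(s+83). DC gain = 75/83 = 0.9036.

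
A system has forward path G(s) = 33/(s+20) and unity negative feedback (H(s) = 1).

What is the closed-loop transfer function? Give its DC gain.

T(s) = G/(1+GH) = [33/(s+20)] / [1 + 33/(s+20)] = 33/(s+20+33) = 33/(s+53). DC gain = 33/53 = 0.6226.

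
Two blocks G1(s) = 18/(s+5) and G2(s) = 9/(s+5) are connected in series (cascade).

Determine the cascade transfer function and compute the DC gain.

Series: multiply transfer functions. G_eq = 18/(s+5) × 9/(s+5) = 162/((s+5)(s+5)). DC gain = 162/(5×5) = 6.48.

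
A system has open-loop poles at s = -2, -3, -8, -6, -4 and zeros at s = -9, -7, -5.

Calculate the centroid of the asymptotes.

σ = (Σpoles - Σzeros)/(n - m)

σ = (Σpoles - Σzeros)/(n - m) = (-23 - (-21))/(5 - 3) = -2/2 = -1.0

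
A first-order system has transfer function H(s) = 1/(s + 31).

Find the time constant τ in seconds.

For H(s) = 1/(s + 1/τ), the pole is at -1/τ = -31, so τ = 1/31 = 0.0323 s.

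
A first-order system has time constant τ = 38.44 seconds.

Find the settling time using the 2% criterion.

For first-order system, 2% settling time ≈ 4τ = 4 × 38.44 = 153.76 s.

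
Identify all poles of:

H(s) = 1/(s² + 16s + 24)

Discriminant = 16² - 4×1×24 = 256 - 96 = 160 > 0, so two distinct real poles. Using quadratic formula: s = (-16 ± √160)/(2×1) = (-16 ± √160)/2, with √160 ≈ 12.6491. s₁ ≈ -1.6754, s₂ ≈ -14.3246. Poles: s₁ = -1.6754, s₂ = -14.3246.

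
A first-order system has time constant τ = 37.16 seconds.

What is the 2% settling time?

For first-order system, 2% settling time ≈ 4τ = 4 × 37.16 = 148.64 s.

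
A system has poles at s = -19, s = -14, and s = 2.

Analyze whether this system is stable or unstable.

Pole(s) at s = 2 are not in the left half-plane. System is unstable.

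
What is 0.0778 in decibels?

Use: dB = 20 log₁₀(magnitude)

dB = 20 log₁₀(0.0778) = -22.2 dB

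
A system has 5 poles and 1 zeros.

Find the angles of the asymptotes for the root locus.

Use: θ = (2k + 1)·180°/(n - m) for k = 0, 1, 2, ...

n - m = 5 - 1 = 4. Angles: θk = (2k + 1)·180°/4 = 45°, 135°, 225°, 315°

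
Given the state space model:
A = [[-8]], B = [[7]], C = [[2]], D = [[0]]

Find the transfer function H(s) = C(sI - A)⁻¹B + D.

(sI - A)⁻¹ = 1/(s + 8). H(s) = 2 × 7/(s + 8) + 0 = 14/(s + 8).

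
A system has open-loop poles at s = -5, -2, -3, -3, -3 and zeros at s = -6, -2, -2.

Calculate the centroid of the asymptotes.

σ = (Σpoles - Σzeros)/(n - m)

σ = (Σpoles - Σzeros)/(n - m) = (-16 - (-10))/(5 - 3) = -6/2 = -3.0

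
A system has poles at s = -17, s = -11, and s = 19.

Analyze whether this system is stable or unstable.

Pole(s) at s = 19 are not in the left half-plane. System is unstable.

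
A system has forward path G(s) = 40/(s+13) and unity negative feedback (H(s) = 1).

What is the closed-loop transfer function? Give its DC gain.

T(s) = G/(1+GH) = [40/(s+13)] / [1 + 40/(s+13)] = 40/(s+13+40) = 40/(s+53). DC gain = 40/53 = 0.7547.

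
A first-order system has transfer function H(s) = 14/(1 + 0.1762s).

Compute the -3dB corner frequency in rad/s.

Corner frequency = 1/τ = 1/0.1762 = 5.675 rad/s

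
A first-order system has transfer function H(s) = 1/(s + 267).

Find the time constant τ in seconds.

For H(s) = 1/(s + 1/τ), the pole is at -1/τ = -267, so τ = 1/267 = 0.0037 s.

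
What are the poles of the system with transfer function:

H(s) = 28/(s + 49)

Pole is where denominator = 0: s + 49 = 0, so s = -49.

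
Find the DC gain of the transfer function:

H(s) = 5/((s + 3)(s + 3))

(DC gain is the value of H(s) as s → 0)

DC gain = H(0) = 5/(3 × 3) = 5/9 = 0.5556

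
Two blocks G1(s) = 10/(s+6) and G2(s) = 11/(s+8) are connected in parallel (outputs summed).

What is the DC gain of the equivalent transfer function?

Parallel: G_eq = G1 + G2. DC gain = G1(0) + G2(0) = 10/6 + 11/8 = 1.6667 + 1.375 = 3.0417.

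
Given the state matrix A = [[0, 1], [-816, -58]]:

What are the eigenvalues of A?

det(A - λI) = λ² - (-58)λ + 816 = (λ - (-34))(λ - (-24)). Eigenvalues: -34, -24.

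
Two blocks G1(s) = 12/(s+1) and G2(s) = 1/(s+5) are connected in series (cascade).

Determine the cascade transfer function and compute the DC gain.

Series: multiply transfer functions. G_eq = 12/(s+1) × 1/(s+5) = 12/((s+1)(s+5)). DC gain = 12/(1×5) = 2.4.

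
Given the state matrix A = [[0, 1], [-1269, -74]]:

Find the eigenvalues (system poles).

det(A - λI) = λ² - (-74)λ + 1269 = (λ - (-27))(λ - (-47)). Eigenvalues: -27, -47.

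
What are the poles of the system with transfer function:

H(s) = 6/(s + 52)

Pole is where denominator = 0: s + 52 = 0, so s = -52.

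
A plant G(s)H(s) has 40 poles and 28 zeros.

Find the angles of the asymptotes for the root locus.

n - m = 40 - 28 = 12. Angles: θk = (2k + 1)·180°/12 = 15°, 45°, 75°, 105°, 135°, 165°, 195°, 225°, 255°, 285°, 315°, 345°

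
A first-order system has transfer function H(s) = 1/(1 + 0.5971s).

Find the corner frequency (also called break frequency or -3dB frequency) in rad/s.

Corner frequency = 1/τ = 1/0.5971 = 1.675 rad/s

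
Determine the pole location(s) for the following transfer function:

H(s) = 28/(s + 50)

Pole is where denominator = 0: s + 50 = 0, so s = -50.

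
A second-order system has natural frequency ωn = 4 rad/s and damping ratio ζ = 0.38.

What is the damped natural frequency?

ωd = ωn√(1 - ζ²) = 4√(1 - 0.38²) = 3.7 rad/s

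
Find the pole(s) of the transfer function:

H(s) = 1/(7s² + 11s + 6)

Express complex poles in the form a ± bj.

Discriminant = 11² - 4×7×6 = 121 - 168 = -47 < 0, so the poles are a complex conjugate pair s = (-11 ± j√47)/(2×7). Real part = -11/(2×7) = -11/14 ≈ -0.7857; imaginary part = ±√47/(2×7) ≈ 0.4897. Poles: s = -0.7857 ± 0.4897j.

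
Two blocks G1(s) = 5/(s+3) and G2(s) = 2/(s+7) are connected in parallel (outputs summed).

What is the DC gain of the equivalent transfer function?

Parallel: G_eq = G1 + G2. DC gain = G1(0) + G2(0) = 5/3 + 2/7 = 1.6667 + 0.2857 = 1.9524.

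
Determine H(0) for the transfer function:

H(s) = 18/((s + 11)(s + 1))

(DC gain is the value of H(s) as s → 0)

DC gain = H(0) = 18/(11 × 1) = 18/11 = 1.6364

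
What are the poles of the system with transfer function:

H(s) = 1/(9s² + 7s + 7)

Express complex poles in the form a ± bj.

Discriminant = 7² - 4×9×7 = 49 - 252 = -203 < 0, so the poles are a complex conjugate pair s = (-7 ± j√203)/(2×9). Real part = -7/(2×9) = -7/18 ≈ -0.3889; imaginary part = ±√203/(2×9) ≈ 0.7915. Poles: s = -0.3889 ± 0.7915j.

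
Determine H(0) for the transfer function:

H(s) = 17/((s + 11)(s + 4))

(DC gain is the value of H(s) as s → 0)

DC gain = H(0) = 17/(11 × 4) = 17/44 = 0.3864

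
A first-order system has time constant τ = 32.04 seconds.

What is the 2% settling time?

For first-order system, 2% settling time ≈ 4τ = 4 × 32.04 = 128.16 s.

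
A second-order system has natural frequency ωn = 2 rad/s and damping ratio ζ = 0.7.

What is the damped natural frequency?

ωd = ωn√(1 - ζ²) = 2√(1 - 0.7²) = 1.43 rad/s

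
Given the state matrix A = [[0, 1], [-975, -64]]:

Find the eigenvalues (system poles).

det(A - λI) = λ² - (-64)λ + 975 = (λ - (-39))(λ - (-25)). Eigenvalues: -39, -25.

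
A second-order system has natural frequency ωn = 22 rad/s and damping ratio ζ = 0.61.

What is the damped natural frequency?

ωd = ωn√(1 - ζ²) = 22√(1 - 0.61²) = 17.43 rad/s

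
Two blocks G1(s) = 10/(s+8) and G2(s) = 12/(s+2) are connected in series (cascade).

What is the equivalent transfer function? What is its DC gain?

Series: multiply transfer functions. G_eq = 10/(s+8) × 12/(s+2) = 120/((s+8)(s+2)). DC gain = 120/(8×2) = 7.5.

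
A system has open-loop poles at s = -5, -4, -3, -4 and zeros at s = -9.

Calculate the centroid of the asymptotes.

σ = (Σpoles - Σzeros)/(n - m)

σ = (Σpoles - Σzeros)/(n - m) = (-16 - (-9))/(4 - 1) = -7/3 = -2.33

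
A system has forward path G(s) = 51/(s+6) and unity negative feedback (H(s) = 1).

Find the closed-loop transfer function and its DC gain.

T(s) = G/(1+GH) = [51/(s+6)] / [1 + 51/(s+6)] = 51/(s+6+51) = 51/(s+57). DC gain = 51/57 = 0.8947.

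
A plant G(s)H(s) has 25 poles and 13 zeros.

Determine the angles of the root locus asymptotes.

n - m = 25 - 13 = 12. Angles: θk = (2k + 1)·180°/12 = 15°, 45°, 75°, 105°, 135°, 165°, 195°, 225°, 255°, 285°, 315°, 345°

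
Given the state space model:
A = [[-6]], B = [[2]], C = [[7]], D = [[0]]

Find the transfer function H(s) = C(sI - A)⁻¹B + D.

(sI - A)⁻¹ = 1/(s + 6). H(s) = 7 × 2/(s + 6) + 0 = 14/(s + 6).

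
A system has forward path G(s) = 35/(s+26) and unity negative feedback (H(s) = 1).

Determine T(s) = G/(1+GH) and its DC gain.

T(s) = G/(1+GH) = [35/(s+26)] / [1 + 35/(s+26)] = 35/(s+26+35) = 35/(s+61). DC gain = 35/61 = 0.5738.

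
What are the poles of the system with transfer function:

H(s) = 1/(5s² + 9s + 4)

Discriminant = 9² - 4×5×4 = 81 - 80 = 1 > 0, so two distinct real poles. Using quadratic formula: s = (-9 ± √1)/(2×5) = (-9 ± √1)/10, with √1 = 1. s₁ = -8/10 = -0.8, s₂ = -10/10 = -1. Poles: s₁ = -0.8, s₂ = -1.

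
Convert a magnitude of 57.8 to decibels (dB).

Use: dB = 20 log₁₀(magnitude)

dB = 20 log₁₀(57.8) = 35.2 dB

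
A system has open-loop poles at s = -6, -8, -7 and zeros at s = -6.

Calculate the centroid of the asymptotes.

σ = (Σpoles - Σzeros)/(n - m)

σ = (Σpoles - Σzeros)/(n - m) = (-21 - (-6))/(3 - 1) = -15/2 = -7.5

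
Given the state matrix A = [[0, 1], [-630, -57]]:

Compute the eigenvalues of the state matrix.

det(A - λI) = λ² - (-57)λ + 630 = (λ - (-15))(λ - (-42)). Eigenvalues: -15, -42.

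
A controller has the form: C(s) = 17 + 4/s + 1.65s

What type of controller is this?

This is a Proportional-Integral-Derivative (PID) controller.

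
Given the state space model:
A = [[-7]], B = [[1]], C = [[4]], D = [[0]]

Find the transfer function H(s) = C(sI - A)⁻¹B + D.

(sI - A)⁻¹ = 1/(s + 7). H(s) = 4 × 1/(s + 7) + 0 = 4/(s + 7).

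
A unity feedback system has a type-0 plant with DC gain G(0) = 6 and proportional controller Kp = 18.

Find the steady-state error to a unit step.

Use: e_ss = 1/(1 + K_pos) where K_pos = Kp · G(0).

K_pos = Kp · G(0) = 18 × 6 = 108. e_ss = 1/(1 + 108) = 0.0092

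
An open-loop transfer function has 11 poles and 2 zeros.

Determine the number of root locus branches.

Root locus has n branches where n = number of poles = 11.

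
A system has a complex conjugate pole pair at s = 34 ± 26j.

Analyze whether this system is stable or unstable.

Real part of poles is 34 (> 0, right half-plane). Unstable.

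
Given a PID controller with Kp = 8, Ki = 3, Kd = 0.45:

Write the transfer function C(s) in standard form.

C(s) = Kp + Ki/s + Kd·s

Substituting values: C(s) = 8 + 3/s + 0.45s = (0.45s² + 8s + 3)/s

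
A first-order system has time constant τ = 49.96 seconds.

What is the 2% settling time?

For first-order system, 2% settling time ≈ 4τ = 4 × 49.96 = 199.84 s.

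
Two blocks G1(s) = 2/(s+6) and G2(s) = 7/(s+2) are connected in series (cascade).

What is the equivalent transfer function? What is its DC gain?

Series: multiply transfer functions. G_eq = 2/(s+6) × 7/(s+2) = 14/((s+6)(s+2)). DC gain = 14/(6×2) = 1.1667.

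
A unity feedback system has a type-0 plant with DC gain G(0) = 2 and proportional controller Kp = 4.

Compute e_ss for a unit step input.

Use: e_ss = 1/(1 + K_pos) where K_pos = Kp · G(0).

K_pos = Kp · G(0) = 4 × 2 = 8. e_ss = 1/(1 + 8) = 0.1111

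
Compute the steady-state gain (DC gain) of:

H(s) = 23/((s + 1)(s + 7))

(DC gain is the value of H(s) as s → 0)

DC gain = H(0) = 23/(1 × 7) = 23/7 = 3.2857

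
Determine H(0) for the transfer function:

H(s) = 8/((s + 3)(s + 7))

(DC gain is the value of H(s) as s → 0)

DC gain = H(0) = 8/(3 × 7) = 8/21 = 0.3810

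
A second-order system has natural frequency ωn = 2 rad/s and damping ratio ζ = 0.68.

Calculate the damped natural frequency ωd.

ωd = ωn√(1 - ζ²) = 2√(1 - 0.68²) = 1.47 rad/s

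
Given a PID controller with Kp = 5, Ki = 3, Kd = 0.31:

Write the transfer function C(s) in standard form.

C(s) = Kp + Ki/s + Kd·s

Substituting values: C(s) = 5 + 3/s + 0.31s = (0.31s² + 5s + 3)/s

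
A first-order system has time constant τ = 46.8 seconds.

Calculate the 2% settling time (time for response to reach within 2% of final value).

For first-order system, 2% settling time ≈ 4τ = 4 × 46.8 = 187.2 s.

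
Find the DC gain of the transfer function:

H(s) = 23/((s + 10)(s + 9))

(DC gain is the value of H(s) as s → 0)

DC gain = H(0) = 23/(10 × 9) = 23/90 = 0.2556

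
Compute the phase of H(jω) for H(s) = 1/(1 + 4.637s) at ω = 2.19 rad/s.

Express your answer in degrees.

Phase = -arctan(ωτ) = -arctan(2.19 × 4.637) = -84.4°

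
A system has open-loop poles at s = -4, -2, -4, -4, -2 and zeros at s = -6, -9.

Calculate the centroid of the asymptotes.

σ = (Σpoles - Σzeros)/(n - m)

σ = (Σpoles - Σzeros)/(n - m) = (-16 - (-15))/(5 - 2) = -1/3 = -0.33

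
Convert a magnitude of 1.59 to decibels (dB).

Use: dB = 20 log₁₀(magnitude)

dB = 20 log₁₀(1.59) = 4.0 dB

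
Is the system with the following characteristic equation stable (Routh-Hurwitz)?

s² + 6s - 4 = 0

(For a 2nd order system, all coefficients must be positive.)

Coefficients: 1, 6, -4. c=-4 not positive, so system is unstable.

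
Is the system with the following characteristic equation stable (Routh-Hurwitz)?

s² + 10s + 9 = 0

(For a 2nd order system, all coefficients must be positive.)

Coefficients: 1, 10, 9. All positive, so system is stable.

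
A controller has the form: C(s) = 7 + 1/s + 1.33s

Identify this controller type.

This is a Proportional-Integral-Derivative (PID) controller.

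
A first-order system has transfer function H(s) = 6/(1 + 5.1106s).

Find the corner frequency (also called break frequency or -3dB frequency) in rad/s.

Corner frequency = 1/τ = 1/5.1106 = 0.196 rad/s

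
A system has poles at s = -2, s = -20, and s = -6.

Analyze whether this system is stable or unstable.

All poles are in the left half-plane. System is stable.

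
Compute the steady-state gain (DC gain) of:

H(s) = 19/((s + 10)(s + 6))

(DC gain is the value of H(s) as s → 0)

DC gain = H(0) = 19/(10 × 6) = 19/60 = 0.3167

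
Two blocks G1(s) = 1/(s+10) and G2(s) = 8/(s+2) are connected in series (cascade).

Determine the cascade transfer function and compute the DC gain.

Series: multiply transfer functions. G_eq = 1/(s+10) × 8/(s+2) = 8/((s+10)(s+2)). DC gain = 8/(10×2) = 0.4.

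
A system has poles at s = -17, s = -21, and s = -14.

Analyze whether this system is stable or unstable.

All poles are in the left half-plane. System is stable.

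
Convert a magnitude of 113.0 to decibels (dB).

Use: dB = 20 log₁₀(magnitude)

dB = 20 log₁₀(113.0) = 41.1 dB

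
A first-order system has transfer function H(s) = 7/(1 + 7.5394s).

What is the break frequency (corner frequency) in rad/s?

Corner frequency = 1/τ = 1/7.5394 = 0.133 rad/s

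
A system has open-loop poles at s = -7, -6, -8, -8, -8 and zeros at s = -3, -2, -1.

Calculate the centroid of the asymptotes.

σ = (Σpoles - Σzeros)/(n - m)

σ = (Σpoles - Σzeros)/(n - m) = (-37 - (-6))/(5 - 3) = -31/2 = -15.5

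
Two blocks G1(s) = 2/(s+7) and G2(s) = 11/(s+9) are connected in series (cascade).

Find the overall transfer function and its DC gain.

Series: multiply transfer functions. G_eq = 2/(s+7) × 11/(s+9) = 22/((s+7)(s+9)). DC gain = 22/(7×9) = 0.3492.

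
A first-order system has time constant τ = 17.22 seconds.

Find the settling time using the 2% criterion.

For first-order system, 2% settling time ≈ 4τ = 4 × 17.22 = 68.88 s.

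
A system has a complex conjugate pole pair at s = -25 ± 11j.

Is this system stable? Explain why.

Real part of poles is -25 (< 0, left half-plane). Stable.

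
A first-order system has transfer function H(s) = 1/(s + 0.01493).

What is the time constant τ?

For H(s) = 1/(s + 1/τ), the pole is at -1/τ = -0.01493, so τ = 1/0.01493 = 66.98 s.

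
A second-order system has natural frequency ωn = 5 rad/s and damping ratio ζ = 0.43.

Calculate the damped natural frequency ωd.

ωd = ωn√(1 - ζ²) = 5√(1 - 0.43²) = 4.51 rad/s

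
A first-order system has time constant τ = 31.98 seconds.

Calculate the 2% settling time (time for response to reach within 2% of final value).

For first-order system, 2% settling time ≈ 4τ = 4 × 31.98 = 127.92 s.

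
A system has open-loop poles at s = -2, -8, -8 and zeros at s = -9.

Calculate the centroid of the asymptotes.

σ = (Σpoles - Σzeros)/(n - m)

σ = (Σpoles - Σzeros)/(n - m) = (-18 - (-9))/(3 - 1) = -9/2 = -4.5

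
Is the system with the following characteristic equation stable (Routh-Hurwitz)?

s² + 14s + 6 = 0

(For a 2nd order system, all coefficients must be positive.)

Coefficients: 1, 14, 6. All positive, so system is stable.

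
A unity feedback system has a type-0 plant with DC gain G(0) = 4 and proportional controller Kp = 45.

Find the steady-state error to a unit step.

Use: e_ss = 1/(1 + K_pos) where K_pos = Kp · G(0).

K_pos = Kp · G(0) = 45 × 4 = 180. e_ss = 1/(1 + 180) = 0.0055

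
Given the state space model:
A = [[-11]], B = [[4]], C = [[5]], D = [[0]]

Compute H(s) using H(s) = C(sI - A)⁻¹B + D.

(sI - A)⁻¹ = 1/(s + 11). H(s) = 5 × 4/(s + 11) + 0 = 20/(s + 11).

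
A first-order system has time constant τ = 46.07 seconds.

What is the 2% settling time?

For first-order system, 2% settling time ≈ 4τ = 4 × 46.07 = 184.28 s.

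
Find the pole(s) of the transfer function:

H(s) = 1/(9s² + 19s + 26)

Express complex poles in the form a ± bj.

Discriminant = 19² - 4×9×26 = 361 - 936 = -575 < 0, so the poles are a complex conjugate pair s = (-19 ± j√575)/(2×9). Real part = -19/(2×9) = -19/18 ≈ -1.0556; imaginary part = ±√575/(2×9) ≈ 1.3322. Poles: s = -1.0556 ± 1.3322j.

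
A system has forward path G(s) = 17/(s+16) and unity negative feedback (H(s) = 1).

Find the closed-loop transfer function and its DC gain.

T(s) = G/(1+GH) = [17/(s+16)] / [1 + 17/(s+16)] = 17/(s+16+17) = 17/(s+33). DC gain = 17/33 = 0.5152.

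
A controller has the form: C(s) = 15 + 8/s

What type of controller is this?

This is a Proportional-Integral (PI) controller.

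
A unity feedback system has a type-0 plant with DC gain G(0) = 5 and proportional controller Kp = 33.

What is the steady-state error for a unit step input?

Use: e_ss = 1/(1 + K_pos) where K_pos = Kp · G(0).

K_pos = Kp · G(0) = 33 × 5 = 165. e_ss = 1/(1 + 165) = 0.0060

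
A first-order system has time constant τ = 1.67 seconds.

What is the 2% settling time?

For first-order system, 2% settling time ≈ 4τ = 4 × 1.67 = 6.68 s.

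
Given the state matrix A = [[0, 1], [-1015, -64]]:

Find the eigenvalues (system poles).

det(A - λI) = λ² - (-64)λ + 1015 = (λ - (-35))(λ - (-29)). Eigenvalues: -35, -29.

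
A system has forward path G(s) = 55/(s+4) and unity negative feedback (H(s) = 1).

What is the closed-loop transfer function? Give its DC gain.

T(s) = G/(1+GH) = [55/(s+4)] / [1 + 55/(s+4)] = 55/(s+4+55) = 55/(s+59). DC gain = 55/59 = 0.9322.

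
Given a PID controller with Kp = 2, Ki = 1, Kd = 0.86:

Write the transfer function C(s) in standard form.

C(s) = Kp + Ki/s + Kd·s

Substituting values: C(s) = 2 + 1/s + 0.86s = (0.86s² + 2s + 1)/s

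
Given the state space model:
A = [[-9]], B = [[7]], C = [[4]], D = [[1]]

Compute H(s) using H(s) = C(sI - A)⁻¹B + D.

(sI - A)⁻¹ = 1/(s + 9). H(s) = 4×7/(s + 9) + 1 = (s + 37)/(s + 9).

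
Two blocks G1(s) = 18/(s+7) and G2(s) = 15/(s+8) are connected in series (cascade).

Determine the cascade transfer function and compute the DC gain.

Series: multiply transfer functions. G_eq = 18/(s+7) × 15/(s+8) = 270/((s+7)(s+8)). DC gain = 270/(7×8) = 4.8214.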